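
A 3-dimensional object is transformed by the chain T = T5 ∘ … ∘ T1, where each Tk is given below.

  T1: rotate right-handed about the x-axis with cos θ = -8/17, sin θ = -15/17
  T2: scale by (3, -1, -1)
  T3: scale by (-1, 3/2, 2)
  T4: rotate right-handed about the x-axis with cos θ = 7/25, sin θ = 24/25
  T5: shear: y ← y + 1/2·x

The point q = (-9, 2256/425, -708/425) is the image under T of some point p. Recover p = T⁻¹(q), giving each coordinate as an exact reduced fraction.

T1 = [1 0 0 0; 0 -8/17 15/17 0; 0 -15/17 -8/17 0; 0 0 0 1]
T2·T1 = [3 0 0 0; 0 8/17 -15/17 0; 0 15/17 8/17 0; 0 0 0 1]
T3·…·T1 = [-3 0 0 0; 0 12/17 -45/34 0; 0 30/17 16/17 0; 0 0 0 1]
T4·…·T1 = [-3 0 0 0; 0 -636/425 -1083/850 0; 0 498/425 -428/425 0; 0 0 0 1]
T5·…·T1 = [-3 0 0 0; -3/2 -636/425 -1083/850 0; 0 498/425 -428/425 0; 0 0 0 1]
det M = -9; M⁻¹ = [-1/3 0 0 0; 214/1275 -428/1275 361/850 0; 83/425 -166/425 -212/425 0; 0 0 0 1]
M⁻¹ · (-9, 2256/425, -708/425)ᵀ = (3, -4, -3)ᵀ

p = (3, -4, -3)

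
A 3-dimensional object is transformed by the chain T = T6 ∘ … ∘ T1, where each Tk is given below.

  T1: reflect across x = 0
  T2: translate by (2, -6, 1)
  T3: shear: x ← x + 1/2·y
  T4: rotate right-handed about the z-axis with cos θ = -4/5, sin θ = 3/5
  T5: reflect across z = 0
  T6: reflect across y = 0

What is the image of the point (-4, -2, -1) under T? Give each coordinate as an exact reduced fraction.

T(p) = (16/5, -38/5, 0)

T1 reflect across x = 0: (-4, -2, -1) → (4, -2, -1)
T2 translate by (2, -6, 1): (4, -2, -1) → (6, -8, 0)
T3 shear: x ← x + 1/2·y: (6, -8, 0) → (2, -8, 0)
T4 rotate right-handed about the z-axis with cos θ = -4/5, sin θ = 3/5: (2, -8, 0) → (16/5, 38/5, 0)
T5 reflect across z = 0: (16/5, 38/5, 0) → (16/5, 38/5, 0)
T6 reflect across y = 0: (16/5, 38/5, 0) → (16/5, -38/5, 0)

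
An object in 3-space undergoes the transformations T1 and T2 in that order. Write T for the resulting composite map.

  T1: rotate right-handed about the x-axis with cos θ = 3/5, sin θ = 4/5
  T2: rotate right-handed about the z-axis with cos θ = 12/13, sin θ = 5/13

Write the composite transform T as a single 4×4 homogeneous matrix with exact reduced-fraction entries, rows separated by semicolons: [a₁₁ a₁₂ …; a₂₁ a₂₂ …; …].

T = [12/13 -3/13 4/13 0; 5/13 36/65 -48/65 0; 0 4/5 3/5 0; 0 0 0 1]

T1 = [1 0 0 0; 0 3/5 -4/5 0; 0 4/5 3/5 0; 0 0 0 1]
T2·T1 = [12/13 -3/13 4/13 0; 5/13 36/65 -48/65 0; 0 4/5 3/5 0; 0 0 0 1]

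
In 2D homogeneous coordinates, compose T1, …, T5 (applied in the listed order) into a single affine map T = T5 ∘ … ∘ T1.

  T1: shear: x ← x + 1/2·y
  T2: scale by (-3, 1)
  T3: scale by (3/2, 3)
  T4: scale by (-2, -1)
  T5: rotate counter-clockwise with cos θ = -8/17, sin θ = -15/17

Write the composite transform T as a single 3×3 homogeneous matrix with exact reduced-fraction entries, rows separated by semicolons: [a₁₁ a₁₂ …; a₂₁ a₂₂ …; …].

T1 = [1 1/2 0; 0 1 0; 0 0 1]
T2·T1 = [-3 -3/2 0; 0 1 0; 0 0 1]
T3·…·T1 = [-9/2 -9/4 0; 0 3 0; 0 0 1]
T4·…·T1 = [9 9/2 0; 0 -3 0; 0 0 1]
T5·…·T1 = [-72/17 -81/17 0; -135/17 -87/34 0; 0 0 1]

T = [-72/17 -81/17 0; -135/17 -87/34 0; 0 0 1]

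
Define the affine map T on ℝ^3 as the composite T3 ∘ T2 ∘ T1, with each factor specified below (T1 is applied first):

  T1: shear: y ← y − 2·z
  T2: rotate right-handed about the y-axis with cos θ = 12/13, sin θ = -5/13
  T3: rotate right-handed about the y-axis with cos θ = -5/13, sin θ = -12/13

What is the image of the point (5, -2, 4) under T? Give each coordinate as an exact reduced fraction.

T(p) = (-1076/169, -10, 115/169)

T1 shear: y ← y − 2·z: (5, -2, 4) → (5, -10, 4)
T2 rotate right-handed about the y-axis with cos θ = 12/13, sin θ = -5/13: (5, -10, 4) → (40/13, -10, 73/13)
T3 rotate right-handed about the y-axis with cos θ = -5/13, sin θ = -12/13: (40/13, -10, 73/13) → (-1076/169, -10, 115/169)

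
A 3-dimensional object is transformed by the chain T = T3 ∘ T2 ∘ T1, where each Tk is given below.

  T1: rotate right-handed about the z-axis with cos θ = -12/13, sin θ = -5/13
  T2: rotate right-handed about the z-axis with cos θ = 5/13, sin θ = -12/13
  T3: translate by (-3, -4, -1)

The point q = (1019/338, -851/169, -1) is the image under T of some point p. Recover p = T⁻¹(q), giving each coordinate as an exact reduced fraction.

p = (-5, -7/2, 0)

T1 = [-12/13 5/13 0 0; -5/13 -12/13 0 0; 0 0 1 0; 0 0 0 1]
T2·T1 = [-120/169 -119/169 0 0; 119/169 -120/169 0 0; 0 0 1 0; 0 0 0 1]
T3·…·T1 = [-120/169 -119/169 0 -3; 119/169 -120/169 0 -4; 0 0 1 -1; 0 0 0 1]
det M = 1; M⁻¹ = [-120/169 119/169 0 116/169; -119/169 -120/169 0 -837/169; 0 0 1 1; 0 0 0 1]
M⁻¹ · (1019/338, -851/169, -1)ᵀ = (-5, -7/2, 0)ᵀ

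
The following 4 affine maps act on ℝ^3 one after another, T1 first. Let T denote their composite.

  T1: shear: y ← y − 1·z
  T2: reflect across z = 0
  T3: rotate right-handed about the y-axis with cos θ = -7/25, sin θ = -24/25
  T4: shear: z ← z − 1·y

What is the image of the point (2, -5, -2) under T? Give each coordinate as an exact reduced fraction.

T(p) = (-62/25, -3, 109/25)

T1 shear: y ← y − 1·z: (2, -5, -2) → (2, -3, -2)
T2 reflect across z = 0: (2, -3, -2) → (2, -3, 2)
T3 rotate right-handed about the y-axis with cos θ = -7/25, sin θ = -24/25: (2, -3, 2) → (-62/25, -3, 34/25)
T4 shear: z ← z − 1·y: (-62/25, -3, 34/25) → (-62/25, -3, 109/25)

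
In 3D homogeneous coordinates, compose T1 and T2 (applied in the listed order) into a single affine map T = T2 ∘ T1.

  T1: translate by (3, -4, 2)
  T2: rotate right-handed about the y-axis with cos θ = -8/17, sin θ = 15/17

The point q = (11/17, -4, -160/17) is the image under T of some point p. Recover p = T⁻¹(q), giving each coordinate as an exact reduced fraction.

T1 = [1 0 0 3; 0 1 0 -4; 0 0 1 2; 0 0 0 1]
T2·T1 = [-8/17 0 15/17 6/17; 0 1 0 -4; -15/17 0 -8/17 -61/17; 0 0 0 1]
det M = 1; M⁻¹ = [-8/17 0 -15/17 -3; 0 1 0 4; 15/17 0 -8/17 -2; 0 0 0 1]
M⁻¹ · (11/17, -4, -160/17)ᵀ = (5, 0, 3)ᵀ

p = (5, 0, 3)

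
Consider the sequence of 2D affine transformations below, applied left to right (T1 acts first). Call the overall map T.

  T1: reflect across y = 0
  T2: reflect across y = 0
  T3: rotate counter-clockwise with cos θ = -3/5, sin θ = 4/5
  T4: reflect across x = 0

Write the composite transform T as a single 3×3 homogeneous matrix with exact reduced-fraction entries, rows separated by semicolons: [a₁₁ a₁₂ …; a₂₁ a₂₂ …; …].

T1 = [1 0 0; 0 -1 0; 0 0 1]
T2·T1 = [1 0 0; 0 1 0; 0 0 1]
T3·…·T1 = [-3/5 -4/5 0; 4/5 -3/5 0; 0 0 1]
T4·…·T1 = [3/5 4/5 0; 4/5 -3/5 0; 0 0 1]

T = [3/5 4/5 0; 4/5 -3/5 0; 0 0 1]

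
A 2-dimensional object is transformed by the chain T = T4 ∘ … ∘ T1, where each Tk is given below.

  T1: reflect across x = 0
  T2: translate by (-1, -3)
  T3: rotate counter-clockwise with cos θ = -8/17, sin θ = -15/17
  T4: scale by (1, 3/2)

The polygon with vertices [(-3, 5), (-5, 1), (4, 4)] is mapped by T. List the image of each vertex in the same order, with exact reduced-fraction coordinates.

image vertices: (14/17, -69/17), (-62/17, -66/17), (55/17, 201/34)

T1 reflect across x = 0: (-3, 5) → (3, 5); (-5, 1) → (5, 1); (4, 4) → (-4, 4)
T2 translate by (-1, -3): (3, 5) → (2, 2); (5, 1) → (4, -2); (-4, 4) → (-5, 1)
T3 rotate counter-clockwise with cos θ = -8/17, sin θ = -15/17: (2, 2) → (14/17, -46/17); (4, -2) → (-62/17, -44/17); (-5, 1) → (55/17, 67/17)
T4 scale by (1, 3/2): (14/17, -46/17) → (14/17, -69/17); (-62/17, -44/17) → (-62/17, -66/17); (55/17, 67/17) → (55/17, 201/34)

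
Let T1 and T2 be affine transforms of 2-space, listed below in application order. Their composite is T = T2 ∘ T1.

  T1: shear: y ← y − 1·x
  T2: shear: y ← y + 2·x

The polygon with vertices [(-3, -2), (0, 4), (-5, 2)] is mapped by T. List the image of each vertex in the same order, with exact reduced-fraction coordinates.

image vertices: (-3, -5), (0, 4), (-5, -3)

T1 shear: y ← y − 1·x: (-3, -2) → (-3, 1); (0, 4) → (0, 4); (-5, 2) → (-5, 7)
T2 shear: y ← y + 2·x: (-3, 1) → (-3, -5); (0, 4) → (0, 4); (-5, 7) → (-5, -3)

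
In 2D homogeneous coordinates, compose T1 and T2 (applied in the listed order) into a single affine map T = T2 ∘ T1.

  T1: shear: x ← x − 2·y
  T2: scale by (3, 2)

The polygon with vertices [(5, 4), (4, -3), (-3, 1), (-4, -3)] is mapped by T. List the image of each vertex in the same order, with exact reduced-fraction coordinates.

image vertices: (-9, 8), (30, -6), (-15, 2), (6, -6)

T1 shear: x ← x − 2·y: (5, 4) → (-3, 4); (4, -3) → (10, -3); (-3, 1) → (-5, 1); (-4, -3) → (2, -3)
T2 scale by (3, 2): (-3, 4) → (-9, 8); (10, -3) → (30, -6); (-5, 1) → (-15, 2); (2, -3) → (6, -6)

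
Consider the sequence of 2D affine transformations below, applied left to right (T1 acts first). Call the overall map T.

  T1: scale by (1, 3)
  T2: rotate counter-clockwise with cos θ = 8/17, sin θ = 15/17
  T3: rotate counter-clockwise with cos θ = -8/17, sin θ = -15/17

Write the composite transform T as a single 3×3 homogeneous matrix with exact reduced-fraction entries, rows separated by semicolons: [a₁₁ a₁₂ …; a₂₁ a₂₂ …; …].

T = [161/289 720/289 0; -240/289 483/289 0; 0 0 1]

T1 = [1 0 0; 0 3 0; 0 0 1]
T2·T1 = [8/17 -45/17 0; 15/17 24/17 0; 0 0 1]
T3·…·T1 = [161/289 720/289 0; -240/289 483/289 0; 0 0 1]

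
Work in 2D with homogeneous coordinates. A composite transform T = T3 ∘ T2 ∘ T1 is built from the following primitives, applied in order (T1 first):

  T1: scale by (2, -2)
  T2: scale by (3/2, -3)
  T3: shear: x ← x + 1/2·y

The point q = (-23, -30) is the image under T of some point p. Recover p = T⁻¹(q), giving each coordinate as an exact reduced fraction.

p = (-8/3, -5)

T1 = [2 0 0; 0 -2 0; 0 0 1]
T2·T1 = [3 0 0; 0 6 0; 0 0 1]
T3·…·T1 = [3 3 0; 0 6 0; 0 0 1]
det M = 18; M⁻¹ = [1/3 -1/6 0; 0 1/6 0; 0 0 1]
M⁻¹ · (-23, -30)ᵀ = (-8/3, -5)ᵀ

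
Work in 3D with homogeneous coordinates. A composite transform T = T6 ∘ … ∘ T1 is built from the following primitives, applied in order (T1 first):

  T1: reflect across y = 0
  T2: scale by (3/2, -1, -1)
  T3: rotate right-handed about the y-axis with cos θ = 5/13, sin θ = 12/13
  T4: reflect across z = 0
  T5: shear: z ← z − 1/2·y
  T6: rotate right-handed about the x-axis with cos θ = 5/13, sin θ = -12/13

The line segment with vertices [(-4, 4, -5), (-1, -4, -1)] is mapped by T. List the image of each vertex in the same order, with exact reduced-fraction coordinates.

image vertices: (30/13, -1216/169, -1239/169), (9/26, -224/169, 639/169)

T1 reflect across y = 0: (-4, 4, -5) → (-4, -4, -5); (-1, -4, -1) → (-1, 4, -1)
T2 scale by (3/2, -1, -1): (-4, -4, -5) → (-6, 4, 5); (-1, 4, -1) → (-3/2, -4, 1)
T3 rotate right-handed about the y-axis with cos θ = 5/13, sin θ = 12/13: (-6, 4, 5) → (30/13, 4, 97/13); (-3/2, -4, 1) → (9/26, -4, 23/13)
T4 reflect across z = 0: (30/13, 4, 97/13) → (30/13, 4, -97/13); (9/26, -4, 23/13) → (9/26, -4, -23/13)
T5 shear: z ← z − 1/2·y: (30/13, 4, -97/13) → (30/13, 4, -123/13); (9/26, -4, -23/13) → (9/26, -4, 3/13)
T6 rotate right-handed about the x-axis with cos θ = 5/13, sin θ = -12/13: (30/13, 4, -123/13) → (30/13, -1216/169, -1239/169); (9/26, -4, 3/13) → (9/26, -224/169, 639/169)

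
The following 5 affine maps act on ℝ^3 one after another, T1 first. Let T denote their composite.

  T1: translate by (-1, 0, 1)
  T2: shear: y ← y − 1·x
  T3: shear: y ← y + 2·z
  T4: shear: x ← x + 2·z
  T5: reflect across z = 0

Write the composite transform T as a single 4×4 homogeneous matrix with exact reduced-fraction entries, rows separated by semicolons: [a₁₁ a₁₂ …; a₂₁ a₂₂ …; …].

T = [1 0 2 1; -1 1 2 3; 0 0 -1 -1; 0 0 0 1]

T1 = [1 0 0 -1; 0 1 0 0; 0 0 1 1; 0 0 0 1]
T2·T1 = [1 0 0 -1; -1 1 0 1; 0 0 1 1; 0 0 0 1]
T3·…·T1 = [1 0 0 -1; -1 1 2 3; 0 0 1 1; 0 0 0 1]
T4·…·T1 = [1 0 2 1; -1 1 2 3; 0 0 1 1; 0 0 0 1]
T5·…·T1 = [1 0 2 1; -1 1 2 3; 0 0 -1 -1; 0 0 0 1]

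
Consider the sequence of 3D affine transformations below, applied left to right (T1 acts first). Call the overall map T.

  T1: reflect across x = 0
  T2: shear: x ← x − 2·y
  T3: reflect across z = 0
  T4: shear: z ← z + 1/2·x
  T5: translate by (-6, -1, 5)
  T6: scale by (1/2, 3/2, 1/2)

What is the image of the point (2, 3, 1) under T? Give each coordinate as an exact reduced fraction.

T(p) = (-7, 3, 0)

T1 reflect across x = 0: (2, 3, 1) → (-2, 3, 1)
T2 shear: x ← x − 2·y: (-2, 3, 1) → (-8, 3, 1)
T3 reflect across z = 0: (-8, 3, 1) → (-8, 3, -1)
T4 shear: z ← z + 1/2·x: (-8, 3, -1) → (-8, 3, -5)
T5 translate by (-6, -1, 5): (-8, 3, -5) → (-14, 2, 0)
T6 scale by (1/2, 3/2, 1/2): (-14, 2, 0) → (-7, 3, 0)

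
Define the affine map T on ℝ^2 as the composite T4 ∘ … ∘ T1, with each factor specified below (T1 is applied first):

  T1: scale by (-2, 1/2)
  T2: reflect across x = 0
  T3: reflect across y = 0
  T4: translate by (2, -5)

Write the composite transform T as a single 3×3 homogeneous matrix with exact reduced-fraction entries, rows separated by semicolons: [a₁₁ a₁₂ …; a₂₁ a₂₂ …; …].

T1 = [-2 0 0; 0 1/2 0; 0 0 1]
T2·T1 = [2 0 0; 0 1/2 0; 0 0 1]
T3·…·T1 = [2 0 0; 0 -1/2 0; 0 0 1]
T4·…·T1 = [2 0 2; 0 -1/2 -5; 0 0 1]

T = [2 0 2; 0 -1/2 -5; 0 0 1]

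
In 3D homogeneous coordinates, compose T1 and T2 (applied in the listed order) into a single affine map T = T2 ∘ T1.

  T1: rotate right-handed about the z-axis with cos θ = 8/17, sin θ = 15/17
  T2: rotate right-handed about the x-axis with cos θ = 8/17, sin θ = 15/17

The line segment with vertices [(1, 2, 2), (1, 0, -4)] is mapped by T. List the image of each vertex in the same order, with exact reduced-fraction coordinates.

image vertices: (-22/17, -262/289, 737/289), (8/17, 1140/289, -319/289)

T1 rotate right-handed about the z-axis with cos θ = 8/17, sin θ = 15/17: (1, 2, 2) → (-22/17, 31/17, 2); (1, 0, -4) → (8/17, 15/17, -4)
T2 rotate right-handed about the x-axis with cos θ = 8/17, sin θ = 15/17: (-22/17, 31/17, 2) → (-22/17, -262/289, 737/289); (8/17, 15/17, -4) → (8/17, 1140/289, -319/289)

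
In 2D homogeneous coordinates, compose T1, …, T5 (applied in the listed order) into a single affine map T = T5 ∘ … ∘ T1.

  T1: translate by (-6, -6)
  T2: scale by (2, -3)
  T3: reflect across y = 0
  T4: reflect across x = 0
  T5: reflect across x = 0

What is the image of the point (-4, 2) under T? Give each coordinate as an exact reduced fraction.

T1 translate by (-6, -6): (-4, 2) → (-10, -4)
T2 scale by (2, -3): (-10, -4) → (-20, 12)
T3 reflect across y = 0: (-20, 12) → (-20, -12)
T4 reflect across x = 0: (-20, -12) → (20, -12)
T5 reflect across x = 0: (20, -12) → (-20, -12)

T(p) = (-20, -12)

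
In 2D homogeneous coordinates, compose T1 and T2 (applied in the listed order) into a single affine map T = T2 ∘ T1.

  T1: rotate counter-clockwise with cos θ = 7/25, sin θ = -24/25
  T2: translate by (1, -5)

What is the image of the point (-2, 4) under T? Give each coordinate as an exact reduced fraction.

T(p) = (107/25, -49/25)

T1 rotate counter-clockwise with cos θ = 7/25, sin θ = -24/25: (-2, 4) → (82/25, 76/25)
T2 translate by (1, -5): (82/25, 76/25) → (107/25, -49/25)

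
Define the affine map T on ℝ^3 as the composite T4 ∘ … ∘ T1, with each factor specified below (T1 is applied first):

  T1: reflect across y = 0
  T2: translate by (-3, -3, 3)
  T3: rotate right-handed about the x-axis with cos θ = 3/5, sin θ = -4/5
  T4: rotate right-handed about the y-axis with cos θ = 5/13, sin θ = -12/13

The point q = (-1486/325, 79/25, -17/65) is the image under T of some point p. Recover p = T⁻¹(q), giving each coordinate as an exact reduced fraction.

T1 = [1 0 0 0; 0 -1 0 0; 0 0 1 0; 0 0 0 1]
T2·T1 = [1 0 0 -3; 0 -1 0 -3; 0 0 1 3; 0 0 0 1]
T3·…·T1 = [1 0 0 -3; 0 -3/5 4/5 3/5; 0 4/5 3/5 21/5; 0 0 0 1]
T4·…·T1 = [5/13 -48/65 -36/65 -327/65; 0 -3/5 4/5 3/5; 12/13 4/13 3/13 -15/13; 0 0 0 1]
det M = -1; M⁻¹ = [5/13 0 12/13 3; -48/65 -3/5 4/13 -3; -36/65 4/5 3/13 -3; 0 0 0 1]
M⁻¹ · (-1486/325, 79/25, -17/65)ᵀ = (1, -8/5, 2)ᵀ

p = (1, -8/5, 2)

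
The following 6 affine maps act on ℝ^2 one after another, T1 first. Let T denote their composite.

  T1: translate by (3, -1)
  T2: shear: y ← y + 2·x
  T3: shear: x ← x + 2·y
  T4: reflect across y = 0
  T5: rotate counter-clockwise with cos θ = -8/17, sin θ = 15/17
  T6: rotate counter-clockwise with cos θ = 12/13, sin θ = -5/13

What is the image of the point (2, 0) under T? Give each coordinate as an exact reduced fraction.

T1 translate by (3, -1): (2, 0) → (5, -1)
T2 shear: y ← y + 2·x: (5, -1) → (5, 9)
T3 shear: x ← x + 2·y: (5, 9) → (23, 9)
T4 reflect across y = 0: (23, 9) → (23, -9)
T5 rotate counter-clockwise with cos θ = -8/17, sin θ = 15/17: (23, -9) → (-49/17, 417/17)
T6 rotate counter-clockwise with cos θ = 12/13, sin θ = -5/13: (-49/17, 417/17) → (1497/221, 5249/221)

T(p) = (1497/221, 5249/221)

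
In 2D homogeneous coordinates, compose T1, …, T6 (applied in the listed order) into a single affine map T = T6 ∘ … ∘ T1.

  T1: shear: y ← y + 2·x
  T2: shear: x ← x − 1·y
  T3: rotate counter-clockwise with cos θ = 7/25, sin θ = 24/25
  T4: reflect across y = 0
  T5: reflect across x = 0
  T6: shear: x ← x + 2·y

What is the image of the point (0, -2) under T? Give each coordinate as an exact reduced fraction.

T(p) = (-26/5, -34/25)

T1 shear: y ← y + 2·x: (0, -2) → (0, -2)
T2 shear: x ← x − 1·y: (0, -2) → (2, -2)
T3 rotate counter-clockwise with cos θ = 7/25, sin θ = 24/25: (2, -2) → (62/25, 34/25)
T4 reflect across y = 0: (62/25, 34/25) → (62/25, -34/25)
T5 reflect across x = 0: (62/25, -34/25) → (-62/25, -34/25)
T6 shear: x ← x + 2·y: (-62/25, -34/25) → (-26/5, -34/25)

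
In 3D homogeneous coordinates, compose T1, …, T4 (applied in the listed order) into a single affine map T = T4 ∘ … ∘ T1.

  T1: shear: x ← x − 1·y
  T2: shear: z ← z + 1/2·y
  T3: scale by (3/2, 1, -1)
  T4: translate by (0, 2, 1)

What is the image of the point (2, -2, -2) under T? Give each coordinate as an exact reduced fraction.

T(p) = (6, 0, 4)

T1 shear: x ← x − 1·y: (2, -2, -2) → (4, -2, -2)
T2 shear: z ← z + 1/2·y: (4, -2, -2) → (4, -2, -3)
T3 scale by (3/2, 1, -1): (4, -2, -3) → (6, -2, 3)
T4 translate by (0, 2, 1): (6, -2, 3) → (6, 0, 4)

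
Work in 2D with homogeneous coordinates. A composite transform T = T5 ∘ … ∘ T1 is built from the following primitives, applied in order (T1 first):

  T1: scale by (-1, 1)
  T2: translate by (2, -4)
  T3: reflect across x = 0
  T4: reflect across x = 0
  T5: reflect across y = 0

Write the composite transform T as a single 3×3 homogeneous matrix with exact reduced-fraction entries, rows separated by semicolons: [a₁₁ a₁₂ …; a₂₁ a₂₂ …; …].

T1 = [-1 0 0; 0 1 0; 0 0 1]
T2·T1 = [-1 0 2; 0 1 -4; 0 0 1]
T3·…·T1 = [1 0 -2; 0 1 -4; 0 0 1]
T4·…·T1 = [-1 0 2; 0 1 -4; 0 0 1]
T5·…·T1 = [-1 0 2; 0 -1 4; 0 0 1]

T = [-1 0 2; 0 -1 4; 0 0 1]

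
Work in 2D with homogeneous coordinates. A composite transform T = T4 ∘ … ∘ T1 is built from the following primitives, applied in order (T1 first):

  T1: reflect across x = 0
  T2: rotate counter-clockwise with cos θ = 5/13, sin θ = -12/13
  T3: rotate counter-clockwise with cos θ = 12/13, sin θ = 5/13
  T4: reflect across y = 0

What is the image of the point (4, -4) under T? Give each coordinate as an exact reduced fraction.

T(p) = (-956/169, 4/169)

T1 reflect across x = 0: (4, -4) → (-4, -4)
T2 rotate counter-clockwise with cos θ = 5/13, sin θ = -12/13: (-4, -4) → (-68/13, 28/13)
T3 rotate counter-clockwise with cos θ = 12/13, sin θ = 5/13: (-68/13, 28/13) → (-956/169, -4/169)
T4 reflect across y = 0: (-956/169, -4/169) → (-956/169, 4/169)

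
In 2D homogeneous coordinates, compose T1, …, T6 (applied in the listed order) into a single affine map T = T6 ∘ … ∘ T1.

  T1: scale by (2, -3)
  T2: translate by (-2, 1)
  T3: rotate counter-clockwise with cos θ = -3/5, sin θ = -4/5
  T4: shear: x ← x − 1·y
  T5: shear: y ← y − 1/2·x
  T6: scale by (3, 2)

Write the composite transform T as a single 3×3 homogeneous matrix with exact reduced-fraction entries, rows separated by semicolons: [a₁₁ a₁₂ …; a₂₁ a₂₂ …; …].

T1 = [2 0 0; 0 -3 0; 0 0 1]
T2·T1 = [2 0 -2; 0 -3 1; 0 0 1]
T3·…·T1 = [-6/5 -12/5 2; -8/5 9/5 1; 0 0 1]
T4·…·T1 = [2/5 -21/5 1; -8/5 9/5 1; 0 0 1]
T5·…·T1 = [2/5 -21/5 1; -9/5 39/10 1/2; 0 0 1]
T6·…·T1 = [6/5 -63/5 3; -18/5 39/5 1; 0 0 1]

T = [6/5 -63/5 3; -18/5 39/5 1; 0 0 1]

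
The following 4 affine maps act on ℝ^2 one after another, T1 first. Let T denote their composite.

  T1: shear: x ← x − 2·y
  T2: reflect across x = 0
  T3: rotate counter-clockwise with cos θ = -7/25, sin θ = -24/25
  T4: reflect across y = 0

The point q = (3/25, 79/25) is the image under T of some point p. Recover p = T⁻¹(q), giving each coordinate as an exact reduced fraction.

T1 = [1 -2 0; 0 1 0; 0 0 1]
T2·T1 = [-1 2 0; 0 1 0; 0 0 1]
T3·…·T1 = [7/25 2/5 0; 24/25 -11/5 0; 0 0 1]
T4·…·T1 = [7/25 2/5 0; -24/25 11/5 0; 0 0 1]
det M = 1; M⁻¹ = [11/5 -2/5 0; 24/25 7/25 0; 0 0 1]
M⁻¹ · (3/25, 79/25)ᵀ = (-1, 1)ᵀ

p = (-1, 1)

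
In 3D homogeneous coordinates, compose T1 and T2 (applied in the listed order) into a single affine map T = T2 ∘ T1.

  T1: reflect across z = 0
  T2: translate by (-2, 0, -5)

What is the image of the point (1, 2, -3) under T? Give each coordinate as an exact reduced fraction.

T1 reflect across z = 0: (1, 2, -3) → (1, 2, 3)
T2 translate by (-2, 0, -5): (1, 2, 3) → (-1, 2, -2)

T(p) = (-1, 2, -2)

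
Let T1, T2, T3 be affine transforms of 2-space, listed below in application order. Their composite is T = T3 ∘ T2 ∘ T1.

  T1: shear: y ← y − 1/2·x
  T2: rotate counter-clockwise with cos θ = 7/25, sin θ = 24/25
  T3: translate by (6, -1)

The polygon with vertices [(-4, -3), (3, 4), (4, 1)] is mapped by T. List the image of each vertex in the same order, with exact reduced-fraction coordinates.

image vertices: (146/25, -128/25), (111/25, 129/50), (202/25, 64/25)

T1 shear: y ← y − 1/2·x: (-4, -3) → (-4, -1); (3, 4) → (3, 5/2); (4, 1) → (4, -1)
T2 rotate counter-clockwise with cos θ = 7/25, sin θ = 24/25: (-4, -1) → (-4/25, -103/25); (3, 5/2) → (-39/25, 179/50); (4, -1) → (52/25, 89/25)
T3 translate by (6, -1): (-4/25, -103/25) → (146/25, -128/25); (-39/25, 179/50) → (111/25, 129/50); (52/25, 89/25) → (202/25, 64/25)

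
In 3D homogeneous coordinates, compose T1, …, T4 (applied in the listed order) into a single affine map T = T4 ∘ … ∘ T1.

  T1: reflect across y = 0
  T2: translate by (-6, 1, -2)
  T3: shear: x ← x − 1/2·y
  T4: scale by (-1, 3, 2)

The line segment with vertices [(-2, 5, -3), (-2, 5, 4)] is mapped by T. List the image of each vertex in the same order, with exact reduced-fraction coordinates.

T1 reflect across y = 0: (-2, 5, -3) → (-2, -5, -3); (-2, 5, 4) → (-2, -5, 4)
T2 translate by (-6, 1, -2): (-2, -5, -3) → (-8, -4, -5); (-2, -5, 4) → (-8, -4, 2)
T3 shear: x ← x − 1/2·y: (-8, -4, -5) → (-6, -4, -5); (-8, -4, 2) → (-6, -4, 2)
T4 scale by (-1, 3, 2): (-6, -4, -5) → (6, -12, -10); (-6, -4, 2) → (6, -12, 4)

image vertices: (6, -12, -10), (6, -12, 4)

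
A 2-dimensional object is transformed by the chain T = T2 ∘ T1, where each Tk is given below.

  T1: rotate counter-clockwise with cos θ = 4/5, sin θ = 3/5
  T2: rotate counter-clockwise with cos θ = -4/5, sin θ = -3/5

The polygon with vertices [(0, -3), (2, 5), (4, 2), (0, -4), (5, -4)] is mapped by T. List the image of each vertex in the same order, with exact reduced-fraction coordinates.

T1 rotate counter-clockwise with cos θ = 4/5, sin θ = 3/5: (0, -3) → (9/5, -12/5); (2, 5) → (-7/5, 26/5); (4, 2) → (2, 4); (0, -4) → (12/5, -16/5); (5, -4) → (32/5, -1/5)
T2 rotate counter-clockwise with cos θ = -4/5, sin θ = -3/5: (9/5, -12/5) → (-72/25, 21/25); (-7/5, 26/5) → (106/25, -83/25); (2, 4) → (4/5, -22/5); (12/5, -16/5) → (-96/25, 28/25); (32/5, -1/5) → (-131/25, -92/25)

image vertices: (-72/25, 21/25), (106/25, -83/25), (4/5, -22/5), (-96/25, 28/25), (-131/25, -92/25)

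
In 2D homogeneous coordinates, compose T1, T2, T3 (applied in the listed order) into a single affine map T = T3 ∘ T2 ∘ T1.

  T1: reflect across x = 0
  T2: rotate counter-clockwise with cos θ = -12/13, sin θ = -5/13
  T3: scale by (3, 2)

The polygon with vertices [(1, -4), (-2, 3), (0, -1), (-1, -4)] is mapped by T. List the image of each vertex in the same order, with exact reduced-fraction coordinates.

image vertices: (-24/13, 106/13), (-27/13, -92/13), (-15/13, 24/13), (-96/13, 86/13)

T1 reflect across x = 0: (1, -4) → (-1, -4); (-2, 3) → (2, 3); (0, -1) → (0, -1); (-1, -4) → (1, -4)
T2 rotate counter-clockwise with cos θ = -12/13, sin θ = -5/13: (-1, -4) → (-8/13, 53/13); (2, 3) → (-9/13, -46/13); (0, -1) → (-5/13, 12/13); (1, -4) → (-32/13, 43/13)
T3 scale by (3, 2): (-8/13, 53/13) → (-24/13, 106/13); (-9/13, -46/13) → (-27/13, -92/13); (-5/13, 12/13) → (-15/13, 24/13); (-32/13, 43/13) → (-96/13, 86/13)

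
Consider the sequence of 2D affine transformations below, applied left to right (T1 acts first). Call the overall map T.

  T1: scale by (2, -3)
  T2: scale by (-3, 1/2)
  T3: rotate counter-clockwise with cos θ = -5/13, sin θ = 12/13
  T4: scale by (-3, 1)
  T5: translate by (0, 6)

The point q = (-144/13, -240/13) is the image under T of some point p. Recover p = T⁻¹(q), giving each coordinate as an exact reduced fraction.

T1 = [2 0 0; 0 -3 0; 0 0 1]
T2·T1 = [-6 0 0; 0 -3/2 0; 0 0 1]
T3·…·T1 = [30/13 18/13 0; -72/13 15/26 0; 0 0 1]
T4·…·T1 = [-90/13 -54/13 0; -72/13 15/26 0; 0 0 1]
T5·…·T1 = [-90/13 -54/13 0; -72/13 15/26 6; 0 0 1]
det M = -27; M⁻¹ = [-5/234 -2/13 12/13; -8/39 10/39 -20/13; 0 0 1]
M⁻¹ · (-144/13, -240/13)ᵀ = (4, -4)ᵀ

p = (4, -4)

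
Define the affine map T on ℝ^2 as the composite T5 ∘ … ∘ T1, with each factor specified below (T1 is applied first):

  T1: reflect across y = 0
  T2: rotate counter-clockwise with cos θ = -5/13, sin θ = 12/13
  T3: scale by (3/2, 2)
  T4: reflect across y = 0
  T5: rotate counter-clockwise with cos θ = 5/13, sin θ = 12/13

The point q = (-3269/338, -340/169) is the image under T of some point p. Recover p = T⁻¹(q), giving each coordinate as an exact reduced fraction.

T1 = [1 0 0; 0 -1 0; 0 0 1]
T2·T1 = [-5/13 12/13 0; 12/13 5/13 0; 0 0 1]
T3·…·T1 = [-15/26 18/13 0; 24/13 10/13 0; 0 0 1]
T4·…·T1 = [-15/26 18/13 0; -24/13 -10/13 0; 0 0 1]
T5·…·T1 = [501/338 210/169 0; -210/169 166/169 0; 0 0 1]
det M = 3; M⁻¹ = [166/507 -70/169 0; 70/169 167/338 0; 0 0 1]
M⁻¹ · (-3269/338, -340/169)ᵀ = (-7/3, -5)ᵀ

p = (-7/3, -5)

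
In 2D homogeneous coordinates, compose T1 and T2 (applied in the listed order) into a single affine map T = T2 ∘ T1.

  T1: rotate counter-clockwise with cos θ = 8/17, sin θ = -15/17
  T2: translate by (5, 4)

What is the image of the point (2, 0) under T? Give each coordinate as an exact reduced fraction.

T(p) = (101/17, 38/17)

T1 rotate counter-clockwise with cos θ = 8/17, sin θ = -15/17: (2, 0) → (16/17, -30/17)
T2 translate by (5, 4): (16/17, -30/17) → (101/17, 38/17)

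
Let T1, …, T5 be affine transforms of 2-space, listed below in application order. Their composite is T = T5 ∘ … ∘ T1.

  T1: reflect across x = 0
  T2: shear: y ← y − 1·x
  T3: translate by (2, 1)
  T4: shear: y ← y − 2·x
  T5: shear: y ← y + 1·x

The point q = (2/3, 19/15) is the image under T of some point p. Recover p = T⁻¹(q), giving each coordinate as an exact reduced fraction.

T1 = [-1 0 0; 0 1 0; 0 0 1]
T2·T1 = [-1 0 0; 1 1 0; 0 0 1]
T3·…·T1 = [-1 0 2; 1 1 1; 0 0 1]
T4·…·T1 = [-1 0 2; 3 1 -3; 0 0 1]
T5·…·T1 = [-1 0 2; 2 1 -1; 0 0 1]
det M = -1; M⁻¹ = [-1 0 2; 2 1 -3; 0 0 1]
M⁻¹ · (2/3, 19/15)ᵀ = (4/3, -2/5)ᵀ

p = (4/3, -2/5)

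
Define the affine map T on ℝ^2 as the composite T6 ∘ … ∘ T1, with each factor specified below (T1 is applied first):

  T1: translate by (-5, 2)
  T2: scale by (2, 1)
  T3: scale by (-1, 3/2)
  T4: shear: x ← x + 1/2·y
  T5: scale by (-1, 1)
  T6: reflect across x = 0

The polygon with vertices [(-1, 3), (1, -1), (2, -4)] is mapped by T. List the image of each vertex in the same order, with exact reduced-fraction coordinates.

T1 translate by (-5, 2): (-1, 3) → (-6, 5); (1, -1) → (-4, 1); (2, -4) → (-3, -2)
T2 scale by (2, 1): (-6, 5) → (-12, 5); (-4, 1) → (-8, 1); (-3, -2) → (-6, -2)
T3 scale by (-1, 3/2): (-12, 5) → (12, 15/2); (-8, 1) → (8, 3/2); (-6, -2) → (6, -3)
T4 shear: x ← x + 1/2·y: (12, 15/2) → (63/4, 15/2); (8, 3/2) → (35/4, 3/2); (6, -3) → (9/2, -3)
T5 scale by (-1, 1): (63/4, 15/2) → (-63/4, 15/2); (35/4, 3/2) → (-35/4, 3/2); (9/2, -3) → (-9/2, -3)
T6 reflect across x = 0: (-63/4, 15/2) → (63/4, 15/2); (-35/4, 3/2) → (35/4, 3/2); (-9/2, -3) → (9/2, -3)

image vertices: (63/4, 15/2), (35/4, 3/2), (9/2, -3)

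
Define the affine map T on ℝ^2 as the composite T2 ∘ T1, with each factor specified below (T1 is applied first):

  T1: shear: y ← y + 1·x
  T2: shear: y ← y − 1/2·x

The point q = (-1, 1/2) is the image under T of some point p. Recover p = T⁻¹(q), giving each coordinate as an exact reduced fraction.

p = (-1, 1)

T1 = [1 0 0; 1 1 0; 0 0 1]
T2·T1 = [1 0 0; 1/2 1 0; 0 0 1]
det M = 1; M⁻¹ = [1 0 0; -1/2 1 0; 0 0 1]
M⁻¹ · (-1, 1/2)ᵀ = (-1, 1)ᵀ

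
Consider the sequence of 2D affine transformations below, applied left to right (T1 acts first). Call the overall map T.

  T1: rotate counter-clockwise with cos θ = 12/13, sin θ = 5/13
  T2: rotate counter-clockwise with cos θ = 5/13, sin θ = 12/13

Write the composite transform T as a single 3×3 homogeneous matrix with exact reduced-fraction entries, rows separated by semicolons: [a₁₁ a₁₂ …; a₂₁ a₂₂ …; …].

T = [0 -1 0; 1 0 0; 0 0 1]

T1 = [12/13 -5/13 0; 5/13 12/13 0; 0 0 1]
T2·T1 = [0 -1 0; 1 0 0; 0 0 1]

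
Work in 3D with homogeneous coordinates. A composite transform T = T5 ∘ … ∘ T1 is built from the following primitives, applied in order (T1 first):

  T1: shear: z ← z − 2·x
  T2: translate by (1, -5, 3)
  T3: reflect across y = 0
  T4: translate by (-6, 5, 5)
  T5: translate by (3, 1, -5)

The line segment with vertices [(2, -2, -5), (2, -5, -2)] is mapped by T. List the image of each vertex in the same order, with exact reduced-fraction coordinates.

image vertices: (0, 13, -6), (0, 16, -3)

T1 shear: z ← z − 2·x: (2, -2, -5) → (2, -2, -9); (2, -5, -2) → (2, -5, -6)
T2 translate by (1, -5, 3): (2, -2, -9) → (3, -7, -6); (2, -5, -6) → (3, -10, -3)
T3 reflect across y = 0: (3, -7, -6) → (3, 7, -6); (3, -10, -3) → (3, 10, -3)
T4 translate by (-6, 5, 5): (3, 7, -6) → (-3, 12, -1); (3, 10, -3) → (-3, 15, 2)
T5 translate by (3, 1, -5): (-3, 12, -1) → (0, 13, -6); (-3, 15, 2) → (0, 16, -3)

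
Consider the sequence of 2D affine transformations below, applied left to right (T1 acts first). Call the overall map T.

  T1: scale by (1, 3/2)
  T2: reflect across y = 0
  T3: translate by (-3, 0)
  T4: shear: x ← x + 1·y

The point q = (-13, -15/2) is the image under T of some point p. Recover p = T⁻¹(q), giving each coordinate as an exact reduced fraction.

T1 = [1 0 0; 0 3/2 0; 0 0 1]
T2·T1 = [1 0 0; 0 -3/2 0; 0 0 1]
T3·…·T1 = [1 0 -3; 0 -3/2 0; 0 0 1]
T4·…·T1 = [1 -3/2 -3; 0 -3/2 0; 0 0 1]
det M = -3/2; M⁻¹ = [1 -1 3; 0 -2/3 0; 0 0 1]
M⁻¹ · (-13, -15/2)ᵀ = (-5/2, 5)ᵀ

p = (-5/2, 5)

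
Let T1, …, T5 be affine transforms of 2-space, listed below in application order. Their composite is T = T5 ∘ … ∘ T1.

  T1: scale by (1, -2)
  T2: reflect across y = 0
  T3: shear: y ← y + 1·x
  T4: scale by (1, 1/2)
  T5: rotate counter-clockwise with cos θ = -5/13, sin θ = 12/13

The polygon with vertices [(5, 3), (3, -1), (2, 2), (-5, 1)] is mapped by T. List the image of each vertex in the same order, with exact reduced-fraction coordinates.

T1 scale by (1, -2): (5, 3) → (5, -6); (3, -1) → (3, 2); (2, 2) → (2, -4); (-5, 1) → (-5, -2)
T2 reflect across y = 0: (5, -6) → (5, 6); (3, 2) → (3, -2); (2, -4) → (2, 4); (-5, -2) → (-5, 2)
T3 shear: y ← y + 1·x: (5, 6) → (5, 11); (3, -2) → (3, 1); (2, 4) → (2, 6); (-5, 2) → (-5, -3)
T4 scale by (1, 1/2): (5, 11) → (5, 11/2); (3, 1) → (3, 1/2); (2, 6) → (2, 3); (-5, -3) → (-5, -3/2)
T5 rotate counter-clockwise with cos θ = -5/13, sin θ = 12/13: (5, 11/2) → (-7, 5/2); (3, 1/2) → (-21/13, 67/26); (2, 3) → (-46/13, 9/13); (-5, -3/2) → (43/13, -105/26)

image vertices: (-7, 5/2), (-21/13, 67/26), (-46/13, 9/13), (43/13, -105/26)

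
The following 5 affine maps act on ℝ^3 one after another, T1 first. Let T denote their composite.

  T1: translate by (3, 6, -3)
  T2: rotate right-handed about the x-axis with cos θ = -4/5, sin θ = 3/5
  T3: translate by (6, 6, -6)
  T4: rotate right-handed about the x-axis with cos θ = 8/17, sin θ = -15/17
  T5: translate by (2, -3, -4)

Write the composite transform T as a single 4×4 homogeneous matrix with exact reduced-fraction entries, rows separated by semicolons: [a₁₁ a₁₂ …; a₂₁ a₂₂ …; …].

T1 = [1 0 0 3; 0 1 0 6; 0 0 1 -3; 0 0 0 1]
T2·T1 = [1 0 0 3; 0 -4/5 -3/5 -3; 0 3/5 -4/5 6; 0 0 0 1]
T3·…·T1 = [1 0 0 9; 0 -4/5 -3/5 3; 0 3/5 -4/5 0; 0 0 0 1]
T4·…·T1 = [1 0 0 9; 0 13/85 -84/85 24/17; 0 84/85 13/85 -45/17; 0 0 0 1]
T5·…·T1 = [1 0 0 11; 0 13/85 -84/85 -27/17; 0 84/85 13/85 -113/17; 0 0 0 1]

T = [1 0 0 11; 0 13/85 -84/85 -27/17; 0 84/85 13/85 -113/17; 0 0 0 1]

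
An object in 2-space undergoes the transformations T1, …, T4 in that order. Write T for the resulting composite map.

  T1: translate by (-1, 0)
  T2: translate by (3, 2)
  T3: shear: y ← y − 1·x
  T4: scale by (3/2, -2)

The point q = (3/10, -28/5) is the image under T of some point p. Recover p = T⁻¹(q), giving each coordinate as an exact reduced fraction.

p = (-9/5, 1)

T1 = [1 0 -1; 0 1 0; 0 0 1]
T2·T1 = [1 0 2; 0 1 2; 0 0 1]
T3·…·T1 = [1 0 2; -1 1 0; 0 0 1]
T4·…·T1 = [3/2 0 3; 2 -2 0; 0 0 1]
det M = -3; M⁻¹ = [2/3 0 -2; 2/3 -1/2 -2; 0 0 1]
M⁻¹ · (3/10, -28/5)ᵀ = (-9/5, 1)ᵀ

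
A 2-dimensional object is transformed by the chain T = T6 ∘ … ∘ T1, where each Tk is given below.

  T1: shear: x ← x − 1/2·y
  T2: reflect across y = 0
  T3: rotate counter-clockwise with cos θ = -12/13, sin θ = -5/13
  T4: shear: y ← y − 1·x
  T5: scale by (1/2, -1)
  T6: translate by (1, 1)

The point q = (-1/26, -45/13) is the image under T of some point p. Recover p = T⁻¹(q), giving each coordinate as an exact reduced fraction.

p = (5/2, 3)

T1 = [1 -1/2 0; 0 1 0; 0 0 1]
T2·T1 = [1 -1/2 0; 0 -1 0; 0 0 1]
T3·…·T1 = [-12/13 1/13 0; -5/13 29/26 0; 0 0 1]
T4·…·T1 = [-12/13 1/13 0; 7/13 27/26 0; 0 0 1]
T5·…·T1 = [-6/13 1/26 0; -7/13 -27/26 0; 0 0 1]
T6·…·T1 = [-6/13 1/26 1; -7/13 -27/26 1; 0 0 1]
det M = 1/2; M⁻¹ = [-27/13 -1/13 28/13; 14/13 -12/13 -2/13; 0 0 1]
M⁻¹ · (-1/26, -45/13)ᵀ = (5/2, 3)ᵀ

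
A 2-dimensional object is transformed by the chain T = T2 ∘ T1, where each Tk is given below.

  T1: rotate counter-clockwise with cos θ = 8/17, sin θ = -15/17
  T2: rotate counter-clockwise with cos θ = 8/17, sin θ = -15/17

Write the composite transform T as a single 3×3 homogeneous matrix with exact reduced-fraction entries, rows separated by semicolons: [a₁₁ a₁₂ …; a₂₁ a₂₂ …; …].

T1 = [8/17 15/17 0; -15/17 8/17 0; 0 0 1]
T2·T1 = [-161/289 240/289 0; -240/289 -161/289 0; 0 0 1]

T = [-161/289 240/289 0; -240/289 -161/289 0; 0 0 1]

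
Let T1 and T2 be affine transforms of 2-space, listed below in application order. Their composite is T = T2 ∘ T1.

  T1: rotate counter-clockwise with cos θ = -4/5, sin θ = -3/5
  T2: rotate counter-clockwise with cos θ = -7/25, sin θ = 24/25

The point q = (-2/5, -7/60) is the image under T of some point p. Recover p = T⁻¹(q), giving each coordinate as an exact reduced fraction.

T1 = [-4/5 3/5 0; -3/5 -4/5 0; 0 0 1]
T2·T1 = [4/5 3/5 0; -3/5 4/5 0; 0 0 1]
det M = 1; M⁻¹ = [4/5 -3/5 0; 3/5 4/5 0; 0 0 1]
M⁻¹ · (-2/5, -7/60)ᵀ = (-1/4, -1/3)ᵀ

p = (-1/4, -1/3)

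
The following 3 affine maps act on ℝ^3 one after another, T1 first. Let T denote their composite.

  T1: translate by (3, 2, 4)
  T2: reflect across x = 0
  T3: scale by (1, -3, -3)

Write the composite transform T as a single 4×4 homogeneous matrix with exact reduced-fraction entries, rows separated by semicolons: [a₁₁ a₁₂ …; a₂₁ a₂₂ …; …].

T = [-1 0 0 -3; 0 -3 0 -6; 0 0 -3 -12; 0 0 0 1]

T1 = [1 0 0 3; 0 1 0 2; 0 0 1 4; 0 0 0 1]
T2·T1 = [-1 0 0 -3; 0 1 0 2; 0 0 1 4; 0 0 0 1]
T3·…·T1 = [-1 0 0 -3; 0 -3 0 -6; 0 0 -3 -12; 0 0 0 1]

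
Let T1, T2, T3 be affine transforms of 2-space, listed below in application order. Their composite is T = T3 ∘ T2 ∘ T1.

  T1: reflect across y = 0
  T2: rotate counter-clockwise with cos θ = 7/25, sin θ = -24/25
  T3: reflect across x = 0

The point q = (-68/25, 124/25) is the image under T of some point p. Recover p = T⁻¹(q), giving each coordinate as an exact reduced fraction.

p = (-4, -4)

T1 = [1 0 0; 0 -1 0; 0 0 1]
T2·T1 = [7/25 -24/25 0; -24/25 -7/25 0; 0 0 1]
T3·…·T1 = [-7/25 24/25 0; -24/25 -7/25 0; 0 0 1]
det M = 1; M⁻¹ = [-7/25 -24/25 0; 24/25 -7/25 0; 0 0 1]
M⁻¹ · (-68/25, 124/25)ᵀ = (-4, -4)ᵀ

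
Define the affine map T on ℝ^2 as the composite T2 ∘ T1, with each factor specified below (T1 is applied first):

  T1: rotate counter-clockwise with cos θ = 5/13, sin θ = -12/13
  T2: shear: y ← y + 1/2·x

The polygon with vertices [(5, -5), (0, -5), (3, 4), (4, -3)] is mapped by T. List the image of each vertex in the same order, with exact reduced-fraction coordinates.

T1 rotate counter-clockwise with cos θ = 5/13, sin θ = -12/13: (5, -5) → (-35/13, -85/13); (0, -5) → (-60/13, -25/13); (3, 4) → (63/13, -16/13); (4, -3) → (-16/13, -63/13)
T2 shear: y ← y + 1/2·x: (-35/13, -85/13) → (-35/13, -205/26); (-60/13, -25/13) → (-60/13, -55/13); (63/13, -16/13) → (63/13, 31/26); (-16/13, -63/13) → (-16/13, -71/13)

image vertices: (-35/13, -205/26), (-60/13, -55/13), (63/13, 31/26), (-16/13, -71/13)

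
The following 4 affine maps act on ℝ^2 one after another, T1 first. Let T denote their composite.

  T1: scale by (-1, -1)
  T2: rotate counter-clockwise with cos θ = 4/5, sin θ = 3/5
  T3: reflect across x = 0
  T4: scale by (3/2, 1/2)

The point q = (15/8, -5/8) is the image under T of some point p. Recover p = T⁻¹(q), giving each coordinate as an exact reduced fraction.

T1 = [-1 0 0; 0 -1 0; 0 0 1]
T2·T1 = [-4/5 3/5 0; -3/5 -4/5 0; 0 0 1]
T3·…·T1 = [4/5 -3/5 0; -3/5 -4/5 0; 0 0 1]
T4·…·T1 = [6/5 -9/10 0; -3/10 -2/5 0; 0 0 1]
det M = -3/4; M⁻¹ = [8/15 -6/5 0; -2/5 -8/5 0; 0 0 1]
M⁻¹ · (15/8, -5/8)ᵀ = (7/4, 1/4)ᵀ

p = (7/4, 1/4)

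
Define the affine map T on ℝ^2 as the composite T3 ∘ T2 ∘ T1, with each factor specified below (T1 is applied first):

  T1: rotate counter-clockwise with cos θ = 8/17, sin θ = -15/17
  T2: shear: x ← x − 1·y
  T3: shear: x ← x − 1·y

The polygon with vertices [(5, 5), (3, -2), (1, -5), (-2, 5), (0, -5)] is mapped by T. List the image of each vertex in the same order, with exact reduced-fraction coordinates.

T1 rotate counter-clockwise with cos θ = 8/17, sin θ = -15/17: (5, 5) → (115/17, -35/17); (3, -2) → (-6/17, -61/17); (1, -5) → (-67/17, -55/17); (-2, 5) → (59/17, 70/17); (0, -5) → (-75/17, -40/17)
T2 shear: x ← x − 1·y: (115/17, -35/17) → (150/17, -35/17); (-6/17, -61/17) → (55/17, -61/17); (-67/17, -55/17) → (-12/17, -55/17); (59/17, 70/17) → (-11/17, 70/17); (-75/17, -40/17) → (-35/17, -40/17)
T3 shear: x ← x − 1·y: (150/17, -35/17) → (185/17, -35/17); (55/17, -61/17) → (116/17, -61/17); (-12/17, -55/17) → (43/17, -55/17); (-11/17, 70/17) → (-81/17, 70/17); (-35/17, -40/17) → (5/17, -40/17)

image vertices: (185/17, -35/17), (116/17, -61/17), (43/17, -55/17), (-81/17, 70/17), (5/17, -40/17)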